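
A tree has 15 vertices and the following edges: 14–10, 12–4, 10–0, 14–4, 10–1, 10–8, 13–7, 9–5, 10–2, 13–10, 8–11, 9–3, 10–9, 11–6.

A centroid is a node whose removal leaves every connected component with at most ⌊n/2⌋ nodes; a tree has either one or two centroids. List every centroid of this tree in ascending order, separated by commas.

If 10 is removed the pieces have sizes 3, 3, 3, 2, 1, 1, 1, all ≤ ⌊15/2⌋ = 7.
Every other node leaves some component of size > 7, so the centroid is unique.

10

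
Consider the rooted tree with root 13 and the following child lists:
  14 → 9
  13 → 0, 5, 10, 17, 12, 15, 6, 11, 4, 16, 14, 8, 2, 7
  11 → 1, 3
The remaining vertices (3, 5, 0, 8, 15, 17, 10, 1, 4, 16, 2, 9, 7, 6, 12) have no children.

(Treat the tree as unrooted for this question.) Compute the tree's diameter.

A longest path is 3 – 11 – 13 – 14 – 9, with 4 edges.

4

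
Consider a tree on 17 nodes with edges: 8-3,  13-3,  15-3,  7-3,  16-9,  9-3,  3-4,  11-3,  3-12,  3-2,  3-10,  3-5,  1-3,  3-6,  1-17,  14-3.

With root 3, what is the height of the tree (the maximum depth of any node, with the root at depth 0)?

The longest root-to-leaf path is 3 – 9 – 16 (2 edges).

2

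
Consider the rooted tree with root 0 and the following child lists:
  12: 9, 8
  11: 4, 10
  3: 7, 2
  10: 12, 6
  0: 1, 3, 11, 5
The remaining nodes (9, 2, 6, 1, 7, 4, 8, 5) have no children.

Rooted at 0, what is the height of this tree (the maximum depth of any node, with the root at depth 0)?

The longest root-to-leaf path is 0 – 11 – 10 – 12 – 8 (4 edges).

4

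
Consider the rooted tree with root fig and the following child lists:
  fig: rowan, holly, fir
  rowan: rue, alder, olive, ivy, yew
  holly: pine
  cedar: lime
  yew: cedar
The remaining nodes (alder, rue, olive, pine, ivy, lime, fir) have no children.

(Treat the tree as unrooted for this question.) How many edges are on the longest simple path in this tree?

6

Starting from pine, a farthest node is lime at distance 6.
One longest path: pine - holly - fig - rowan - yew - cedar - lime.
So the diameter is 6.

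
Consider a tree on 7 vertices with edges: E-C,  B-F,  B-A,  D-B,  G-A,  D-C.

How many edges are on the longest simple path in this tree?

Starting from G, a farthest node is E at distance 5.
One longest path: G-A-B-D-C-E.
So the diameter is 5.

5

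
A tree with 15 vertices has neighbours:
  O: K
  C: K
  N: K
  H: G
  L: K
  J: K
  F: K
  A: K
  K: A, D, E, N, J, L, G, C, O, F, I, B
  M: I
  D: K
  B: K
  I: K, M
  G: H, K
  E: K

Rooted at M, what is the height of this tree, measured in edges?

4

A deepest node is H, reached by M – I – K – G – H.
That path has 4 edges, so the height is 4.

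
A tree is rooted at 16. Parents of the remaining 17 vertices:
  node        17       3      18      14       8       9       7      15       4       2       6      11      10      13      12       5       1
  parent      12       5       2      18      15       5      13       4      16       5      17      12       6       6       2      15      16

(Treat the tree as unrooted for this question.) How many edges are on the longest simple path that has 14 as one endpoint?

A farthest node from 14 is 7 (1 also at distance 7).
The path 14-18-2-12-17-6-13-7 has 7 edges.

7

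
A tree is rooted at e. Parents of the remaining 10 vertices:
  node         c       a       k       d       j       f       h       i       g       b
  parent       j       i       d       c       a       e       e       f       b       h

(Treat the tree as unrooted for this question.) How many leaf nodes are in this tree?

Degree-1 nodes: g, k — 2 of them.

2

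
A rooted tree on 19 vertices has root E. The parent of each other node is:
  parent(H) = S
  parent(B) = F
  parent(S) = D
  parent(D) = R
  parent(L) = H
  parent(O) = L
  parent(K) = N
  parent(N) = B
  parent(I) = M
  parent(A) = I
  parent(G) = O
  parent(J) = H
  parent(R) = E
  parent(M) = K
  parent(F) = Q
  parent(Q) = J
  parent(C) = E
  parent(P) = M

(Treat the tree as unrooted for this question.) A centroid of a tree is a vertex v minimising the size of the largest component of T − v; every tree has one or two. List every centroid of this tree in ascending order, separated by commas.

Delete J: the remaining components have sizes 9, 9. Max 9 ≤ 9, so J is a centroid.
Every other node leaves some component of size > 9, so the centroid is unique.

J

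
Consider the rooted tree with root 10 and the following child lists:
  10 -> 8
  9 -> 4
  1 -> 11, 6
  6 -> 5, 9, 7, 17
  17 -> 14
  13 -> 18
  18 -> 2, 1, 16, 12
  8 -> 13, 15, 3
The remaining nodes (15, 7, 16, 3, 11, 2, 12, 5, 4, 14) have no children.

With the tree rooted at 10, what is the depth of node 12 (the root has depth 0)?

4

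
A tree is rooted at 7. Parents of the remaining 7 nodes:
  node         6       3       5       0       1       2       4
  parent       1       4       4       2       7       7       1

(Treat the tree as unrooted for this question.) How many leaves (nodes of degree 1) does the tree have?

4

Degree-1 nodes: 0, 3, 5, 6 — 4 of them.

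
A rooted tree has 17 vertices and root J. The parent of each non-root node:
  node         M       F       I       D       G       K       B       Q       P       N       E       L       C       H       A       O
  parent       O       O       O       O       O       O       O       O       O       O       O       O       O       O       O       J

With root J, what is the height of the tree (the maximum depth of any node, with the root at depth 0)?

2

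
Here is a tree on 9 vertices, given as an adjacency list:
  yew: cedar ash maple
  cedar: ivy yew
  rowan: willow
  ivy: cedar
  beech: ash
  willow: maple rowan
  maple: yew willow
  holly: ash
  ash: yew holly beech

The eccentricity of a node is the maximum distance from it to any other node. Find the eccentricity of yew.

3

The node farthest from yew is rowan, via yew-maple-willow-rowan — 3 edges.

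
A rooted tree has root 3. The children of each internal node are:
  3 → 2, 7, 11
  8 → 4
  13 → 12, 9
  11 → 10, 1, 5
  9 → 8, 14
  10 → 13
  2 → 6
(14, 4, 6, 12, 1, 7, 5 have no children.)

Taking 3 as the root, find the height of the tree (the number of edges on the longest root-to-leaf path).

6

4 sits deepest: 3–11–10–13–9–8–4 — 6 edges from the root.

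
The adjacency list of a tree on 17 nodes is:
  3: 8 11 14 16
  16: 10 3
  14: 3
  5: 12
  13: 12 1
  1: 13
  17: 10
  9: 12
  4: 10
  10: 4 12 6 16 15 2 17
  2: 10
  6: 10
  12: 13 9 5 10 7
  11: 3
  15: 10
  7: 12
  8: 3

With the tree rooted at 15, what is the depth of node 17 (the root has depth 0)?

2

15–10–17 — 2 edges.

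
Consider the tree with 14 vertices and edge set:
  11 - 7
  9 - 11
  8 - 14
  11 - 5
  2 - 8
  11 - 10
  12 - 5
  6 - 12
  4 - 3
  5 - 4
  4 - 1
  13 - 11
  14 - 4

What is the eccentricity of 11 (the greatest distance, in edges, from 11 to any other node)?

A farthest node from 11 is 2.
The path 11-5-4-14-8-2 has 5 edges.

5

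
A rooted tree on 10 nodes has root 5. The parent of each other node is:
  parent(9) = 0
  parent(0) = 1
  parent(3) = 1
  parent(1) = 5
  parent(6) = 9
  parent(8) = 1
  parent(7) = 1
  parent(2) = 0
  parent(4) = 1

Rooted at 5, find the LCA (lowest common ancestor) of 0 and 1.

Ancestors of 0 (toward the root): 0, 1, 5.
Ancestors of 1: 1, 5.
The deepest node appearing in both lists is 1.

1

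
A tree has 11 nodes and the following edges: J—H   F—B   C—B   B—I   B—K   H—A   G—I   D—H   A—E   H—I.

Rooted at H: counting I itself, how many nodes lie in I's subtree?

6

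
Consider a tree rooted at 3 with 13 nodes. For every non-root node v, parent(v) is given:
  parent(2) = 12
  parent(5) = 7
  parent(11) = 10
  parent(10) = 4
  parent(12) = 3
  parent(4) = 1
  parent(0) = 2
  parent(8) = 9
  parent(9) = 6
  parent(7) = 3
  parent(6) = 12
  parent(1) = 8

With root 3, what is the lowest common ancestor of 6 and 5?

3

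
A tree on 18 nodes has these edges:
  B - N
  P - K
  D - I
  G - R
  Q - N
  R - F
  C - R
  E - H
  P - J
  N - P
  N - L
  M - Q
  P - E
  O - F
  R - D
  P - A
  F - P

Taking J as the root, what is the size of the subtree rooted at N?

5

The subtree rooted at N contains: N, Q, L, B, M — 5 nodes.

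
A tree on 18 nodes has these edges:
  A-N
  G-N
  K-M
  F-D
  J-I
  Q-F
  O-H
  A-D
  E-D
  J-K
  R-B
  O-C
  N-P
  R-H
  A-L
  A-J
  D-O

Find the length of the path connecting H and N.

4

Walking from H: H - O - D - A - N. Length 4.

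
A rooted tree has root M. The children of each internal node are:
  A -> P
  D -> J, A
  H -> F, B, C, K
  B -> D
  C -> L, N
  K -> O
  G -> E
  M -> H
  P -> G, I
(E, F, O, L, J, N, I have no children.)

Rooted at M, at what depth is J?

4

M → H → B → D → J — 4 edges.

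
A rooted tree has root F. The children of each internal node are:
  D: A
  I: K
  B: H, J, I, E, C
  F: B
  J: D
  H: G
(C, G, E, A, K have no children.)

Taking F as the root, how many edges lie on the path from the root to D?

3

Path from F to D: F → B → J → D, which has 3 edges.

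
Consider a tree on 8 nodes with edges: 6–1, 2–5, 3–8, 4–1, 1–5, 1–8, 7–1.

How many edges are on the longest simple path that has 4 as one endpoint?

3

Distances from 4 peak at 3, attained at 3 (2 also at distance 3).
4-1-8-3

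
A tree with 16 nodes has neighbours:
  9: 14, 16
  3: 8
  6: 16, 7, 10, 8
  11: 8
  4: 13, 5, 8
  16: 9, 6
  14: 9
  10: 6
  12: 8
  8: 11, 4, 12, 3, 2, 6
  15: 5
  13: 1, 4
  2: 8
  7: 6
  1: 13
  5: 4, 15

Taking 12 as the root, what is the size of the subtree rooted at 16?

The subtree rooted at 16 contains: 16, 9, 14 — 3 nodes.

3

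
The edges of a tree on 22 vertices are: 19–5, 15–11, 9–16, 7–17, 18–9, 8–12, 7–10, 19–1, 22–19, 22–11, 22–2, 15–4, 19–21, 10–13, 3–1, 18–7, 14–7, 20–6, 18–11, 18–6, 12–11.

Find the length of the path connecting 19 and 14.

5

Walking from 19: 19–22–11–18–7–14. Length 5.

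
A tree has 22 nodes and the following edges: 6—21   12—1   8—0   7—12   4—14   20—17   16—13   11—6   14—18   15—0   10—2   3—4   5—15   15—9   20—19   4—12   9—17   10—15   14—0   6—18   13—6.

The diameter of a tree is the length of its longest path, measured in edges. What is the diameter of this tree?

10

Starting from 19, a farthest node is 16 at distance 10.
One longest path: 19–20–17–9–15–0–14–18–6–13–16.
So the diameter is 10.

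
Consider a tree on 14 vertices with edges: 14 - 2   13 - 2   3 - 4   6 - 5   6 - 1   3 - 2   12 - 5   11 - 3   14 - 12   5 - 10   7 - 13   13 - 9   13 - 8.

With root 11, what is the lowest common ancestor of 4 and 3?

3

Ancestors of 4 (toward the root): 4, 3, 11.
Ancestors of 3: 3, 11.
The deepest node appearing in both lists is 3.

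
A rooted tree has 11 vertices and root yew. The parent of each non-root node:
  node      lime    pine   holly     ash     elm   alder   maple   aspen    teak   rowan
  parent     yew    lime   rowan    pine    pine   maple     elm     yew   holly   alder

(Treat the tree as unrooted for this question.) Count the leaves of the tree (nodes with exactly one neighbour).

3

Degree-1 nodes: ash, aspen, teak — 3 of them.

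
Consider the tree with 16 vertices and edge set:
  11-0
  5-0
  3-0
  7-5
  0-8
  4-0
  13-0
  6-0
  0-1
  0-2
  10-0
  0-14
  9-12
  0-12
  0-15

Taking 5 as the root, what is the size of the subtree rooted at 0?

Descendants of 0 (including itself): 0, 2, 13, 3, 4, 11, 1, 12, 10, 8, 6, 14, 15, 9. That's 14.

14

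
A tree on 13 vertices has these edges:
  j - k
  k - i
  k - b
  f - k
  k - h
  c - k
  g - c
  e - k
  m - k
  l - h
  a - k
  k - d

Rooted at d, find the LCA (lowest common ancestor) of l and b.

Path l→root: l h k d; path b→root: b k d.
First common node: k.

k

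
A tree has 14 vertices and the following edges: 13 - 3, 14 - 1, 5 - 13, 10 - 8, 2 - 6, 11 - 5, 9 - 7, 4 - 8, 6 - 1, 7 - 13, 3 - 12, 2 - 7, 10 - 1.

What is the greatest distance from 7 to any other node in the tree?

6

A farthest node from 7 is 4.
The path 7–2–6–1–10–8–4 has 6 edges.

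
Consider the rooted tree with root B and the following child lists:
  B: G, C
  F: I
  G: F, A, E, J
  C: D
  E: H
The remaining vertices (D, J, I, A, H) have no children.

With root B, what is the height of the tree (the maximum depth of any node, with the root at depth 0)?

3

H sits deepest: B → G → E → H — 3 edges from the root.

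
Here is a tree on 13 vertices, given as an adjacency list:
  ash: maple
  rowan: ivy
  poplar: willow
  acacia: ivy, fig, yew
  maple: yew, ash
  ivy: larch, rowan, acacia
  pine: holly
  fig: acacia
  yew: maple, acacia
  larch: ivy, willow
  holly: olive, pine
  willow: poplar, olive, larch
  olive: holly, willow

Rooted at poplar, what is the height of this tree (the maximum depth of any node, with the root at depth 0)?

7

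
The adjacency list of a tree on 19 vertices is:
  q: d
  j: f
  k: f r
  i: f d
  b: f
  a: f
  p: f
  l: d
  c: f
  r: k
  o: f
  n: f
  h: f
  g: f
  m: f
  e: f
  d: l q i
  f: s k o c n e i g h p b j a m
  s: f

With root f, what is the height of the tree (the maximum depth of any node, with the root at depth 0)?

3

A deepest node is l, reached by f – i – d – l.
That path has 3 edges, so the height is 3.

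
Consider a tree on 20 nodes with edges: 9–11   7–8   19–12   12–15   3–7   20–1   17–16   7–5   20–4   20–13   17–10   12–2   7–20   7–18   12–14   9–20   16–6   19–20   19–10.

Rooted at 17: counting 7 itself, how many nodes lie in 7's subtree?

Descendants of 7 (including itself): 7, 5, 3, 8, 18. That's 5.

5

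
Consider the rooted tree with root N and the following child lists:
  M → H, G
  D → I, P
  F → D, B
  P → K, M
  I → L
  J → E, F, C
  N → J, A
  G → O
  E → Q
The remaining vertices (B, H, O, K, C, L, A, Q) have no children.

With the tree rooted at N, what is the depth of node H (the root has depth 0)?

N → J → F → D → P → M → H — 6 edges.

6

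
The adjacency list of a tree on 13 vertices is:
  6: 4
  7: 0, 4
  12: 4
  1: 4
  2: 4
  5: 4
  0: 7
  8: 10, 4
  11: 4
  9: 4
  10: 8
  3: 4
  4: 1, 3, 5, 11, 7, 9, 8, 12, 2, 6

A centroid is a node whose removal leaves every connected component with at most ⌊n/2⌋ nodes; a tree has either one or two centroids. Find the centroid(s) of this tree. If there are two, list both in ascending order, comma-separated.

4

If 4 is removed the pieces have sizes 2, 2, 1, 1, 1, 1, 1, 1, 1, 1, all ≤ ⌊13/2⌋ = 6.
No neighbour of 4 does as well, so 4 is the unique centroid.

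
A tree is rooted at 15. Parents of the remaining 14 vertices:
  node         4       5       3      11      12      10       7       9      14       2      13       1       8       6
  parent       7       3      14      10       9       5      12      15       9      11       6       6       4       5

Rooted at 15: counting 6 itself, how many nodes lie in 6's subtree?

6's subtree: {6, 13, 1}, size 3.

3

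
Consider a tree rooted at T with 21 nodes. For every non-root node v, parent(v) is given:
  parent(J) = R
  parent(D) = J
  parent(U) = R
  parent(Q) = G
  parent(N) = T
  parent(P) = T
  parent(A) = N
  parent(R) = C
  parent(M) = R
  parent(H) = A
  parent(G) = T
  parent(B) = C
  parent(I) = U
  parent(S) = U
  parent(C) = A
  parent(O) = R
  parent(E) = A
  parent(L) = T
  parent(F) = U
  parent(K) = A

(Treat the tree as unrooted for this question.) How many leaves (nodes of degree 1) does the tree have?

The leaves are B, D, E, F, H, I, K, L, M, O, P, Q, S.
That is 13 leaves.

13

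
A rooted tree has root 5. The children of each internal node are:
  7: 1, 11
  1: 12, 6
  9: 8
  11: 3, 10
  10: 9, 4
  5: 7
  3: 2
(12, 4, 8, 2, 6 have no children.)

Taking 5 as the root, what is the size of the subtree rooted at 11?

Descendants of 11 (including itself): 11, 10, 3, 9, 4, 2, 8. That's 7.

7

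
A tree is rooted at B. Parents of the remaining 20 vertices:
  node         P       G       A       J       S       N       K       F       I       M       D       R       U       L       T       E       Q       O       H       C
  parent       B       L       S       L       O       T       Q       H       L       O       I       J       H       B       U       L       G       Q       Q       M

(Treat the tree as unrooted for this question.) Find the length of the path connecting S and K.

S - O - Q - K: 3 edges.

3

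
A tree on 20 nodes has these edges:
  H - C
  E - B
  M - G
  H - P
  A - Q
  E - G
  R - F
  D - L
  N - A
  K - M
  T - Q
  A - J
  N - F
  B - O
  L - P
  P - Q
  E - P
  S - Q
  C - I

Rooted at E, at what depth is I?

E–P–H–C–I — 4 edges.

4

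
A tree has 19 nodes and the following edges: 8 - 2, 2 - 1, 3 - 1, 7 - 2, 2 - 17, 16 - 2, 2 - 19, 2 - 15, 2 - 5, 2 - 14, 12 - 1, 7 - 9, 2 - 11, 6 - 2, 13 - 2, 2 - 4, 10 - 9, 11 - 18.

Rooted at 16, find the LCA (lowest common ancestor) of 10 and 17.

Path 10→root: 10 9 7 2 16; path 17→root: 17 2 16.
First common node: 2.

2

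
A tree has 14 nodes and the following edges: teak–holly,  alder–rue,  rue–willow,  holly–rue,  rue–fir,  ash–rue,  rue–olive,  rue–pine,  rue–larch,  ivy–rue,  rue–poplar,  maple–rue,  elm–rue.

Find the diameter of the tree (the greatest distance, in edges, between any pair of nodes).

3

A longest path is teak – holly – rue – pine, with 3 edges.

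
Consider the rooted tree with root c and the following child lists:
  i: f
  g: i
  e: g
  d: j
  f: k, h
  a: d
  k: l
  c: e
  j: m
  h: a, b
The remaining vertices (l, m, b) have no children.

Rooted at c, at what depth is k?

5

c – e – g – i – f – k — 5 edges.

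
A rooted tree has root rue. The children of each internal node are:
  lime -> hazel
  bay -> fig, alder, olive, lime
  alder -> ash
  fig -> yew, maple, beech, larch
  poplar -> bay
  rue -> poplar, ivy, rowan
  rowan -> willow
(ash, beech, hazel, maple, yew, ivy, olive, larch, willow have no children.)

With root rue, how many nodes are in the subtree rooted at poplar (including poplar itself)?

12

The subtree rooted at poplar contains: poplar, bay, fig, lime, olive, alder, maple, larch, beech, yew, hazel, ash — 12 nodes.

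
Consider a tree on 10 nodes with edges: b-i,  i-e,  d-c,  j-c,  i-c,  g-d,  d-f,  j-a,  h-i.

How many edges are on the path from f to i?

The path is f–d–c–i, which has 3 edges.

3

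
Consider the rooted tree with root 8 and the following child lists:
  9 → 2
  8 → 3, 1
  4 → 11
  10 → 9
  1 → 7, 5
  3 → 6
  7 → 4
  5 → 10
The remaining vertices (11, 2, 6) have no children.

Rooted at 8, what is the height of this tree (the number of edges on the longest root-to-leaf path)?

5

2 sits deepest: 8 – 1 – 5 – 10 – 9 – 2 — 5 edges from the root.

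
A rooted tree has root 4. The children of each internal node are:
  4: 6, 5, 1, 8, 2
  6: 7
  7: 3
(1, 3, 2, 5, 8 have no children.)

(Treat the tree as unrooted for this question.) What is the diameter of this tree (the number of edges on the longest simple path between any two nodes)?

4

Starting from 1, a farthest node is 3 at distance 4.
One longest path: 1-4-6-7-3.
So the diameter is 4.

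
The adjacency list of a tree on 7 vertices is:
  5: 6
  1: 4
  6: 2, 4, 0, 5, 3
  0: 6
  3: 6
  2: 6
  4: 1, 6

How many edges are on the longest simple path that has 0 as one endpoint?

3

The node farthest from 0 is 1, via 0 – 6 – 4 – 1 — 3 edges.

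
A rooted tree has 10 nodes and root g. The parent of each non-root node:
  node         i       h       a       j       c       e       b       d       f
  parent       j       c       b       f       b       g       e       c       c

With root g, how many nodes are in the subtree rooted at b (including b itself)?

Descendants of b (including itself): b, c, a, f, d, h, j, i. That's 8.

8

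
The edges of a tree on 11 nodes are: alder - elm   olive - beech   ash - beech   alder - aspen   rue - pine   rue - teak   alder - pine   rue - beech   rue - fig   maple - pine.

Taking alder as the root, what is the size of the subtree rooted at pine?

8

The subtree rooted at pine contains: pine, maple, rue, beech, teak, fig, olive, ash — 8 nodes.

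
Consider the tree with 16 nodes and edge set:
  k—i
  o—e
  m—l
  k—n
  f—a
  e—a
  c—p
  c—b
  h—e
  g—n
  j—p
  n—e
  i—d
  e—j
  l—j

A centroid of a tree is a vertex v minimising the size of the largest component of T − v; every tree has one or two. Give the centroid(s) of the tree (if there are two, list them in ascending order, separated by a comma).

e

Delete e: the remaining components have sizes 6, 5, 2, 1, 1. Max 6 ≤ 8, so e is a centroid.
No neighbour of e does as well, so e is the unique centroid.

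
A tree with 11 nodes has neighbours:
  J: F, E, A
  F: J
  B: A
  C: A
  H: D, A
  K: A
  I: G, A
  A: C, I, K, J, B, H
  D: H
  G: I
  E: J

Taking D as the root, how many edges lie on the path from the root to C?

Climbing from C to the root: C – A – H – D. That's 3 steps.

3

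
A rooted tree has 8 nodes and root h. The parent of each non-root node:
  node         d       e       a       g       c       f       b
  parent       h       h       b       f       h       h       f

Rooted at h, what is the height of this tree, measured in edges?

3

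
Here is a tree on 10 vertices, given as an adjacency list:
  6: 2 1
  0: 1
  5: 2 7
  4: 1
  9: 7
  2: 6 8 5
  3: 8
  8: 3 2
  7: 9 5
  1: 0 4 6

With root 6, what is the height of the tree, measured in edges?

4

9 sits deepest: 6 – 2 – 5 – 7 – 9 — 4 edges from the root.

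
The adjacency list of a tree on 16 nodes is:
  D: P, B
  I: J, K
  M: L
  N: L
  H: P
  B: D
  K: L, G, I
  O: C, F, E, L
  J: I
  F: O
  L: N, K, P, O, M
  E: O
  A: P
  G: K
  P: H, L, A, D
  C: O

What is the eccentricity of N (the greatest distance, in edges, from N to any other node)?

Distances from N peak at 4, attained at J (B also at distance 4).
N – L – K – I – J

4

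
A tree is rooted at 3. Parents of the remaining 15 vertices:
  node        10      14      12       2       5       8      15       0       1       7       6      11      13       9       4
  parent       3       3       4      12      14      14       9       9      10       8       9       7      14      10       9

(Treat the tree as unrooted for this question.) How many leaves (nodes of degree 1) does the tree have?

8

The leaves are 0, 1, 2, 5, 6, 11, 13, 15.
That is 8 leaves.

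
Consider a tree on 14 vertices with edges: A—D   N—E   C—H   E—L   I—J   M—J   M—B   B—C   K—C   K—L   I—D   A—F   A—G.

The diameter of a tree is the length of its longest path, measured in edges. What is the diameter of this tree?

BFS from N reaches F last, at distance 11; BFS from F confirms no node is farther.
Path: N-E-L-K-C-B-M-J-I-D-A-F.

11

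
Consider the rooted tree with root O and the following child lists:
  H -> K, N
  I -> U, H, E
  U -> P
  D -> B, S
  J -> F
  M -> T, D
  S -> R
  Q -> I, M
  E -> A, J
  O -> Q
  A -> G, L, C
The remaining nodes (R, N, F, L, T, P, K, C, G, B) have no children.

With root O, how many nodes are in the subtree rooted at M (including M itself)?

M's subtree: {M, D, T, B, S, R}, size 6.

6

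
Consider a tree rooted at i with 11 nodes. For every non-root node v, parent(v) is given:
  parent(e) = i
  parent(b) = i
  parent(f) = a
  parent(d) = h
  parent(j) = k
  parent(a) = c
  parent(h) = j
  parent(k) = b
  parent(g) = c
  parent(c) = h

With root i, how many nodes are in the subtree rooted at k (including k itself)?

8

Descendants of k (including itself): k, j, h, c, d, a, g, f. That's 8.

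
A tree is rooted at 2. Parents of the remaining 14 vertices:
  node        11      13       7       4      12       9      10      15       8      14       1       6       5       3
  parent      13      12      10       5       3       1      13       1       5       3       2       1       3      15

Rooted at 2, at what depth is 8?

Climbing from 8 to the root: 8 → 5 → 3 → 15 → 1 → 2. That's 5 steps.

5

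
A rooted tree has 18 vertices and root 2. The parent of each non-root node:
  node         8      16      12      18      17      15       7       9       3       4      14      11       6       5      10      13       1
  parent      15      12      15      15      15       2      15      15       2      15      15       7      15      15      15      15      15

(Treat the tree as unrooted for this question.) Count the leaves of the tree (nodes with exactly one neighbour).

The leaves are 1, 3, 4, 5, 6, 8, 9, 10, 11, 13, 14, 16, 17, 18.
That is 14 leaves.

14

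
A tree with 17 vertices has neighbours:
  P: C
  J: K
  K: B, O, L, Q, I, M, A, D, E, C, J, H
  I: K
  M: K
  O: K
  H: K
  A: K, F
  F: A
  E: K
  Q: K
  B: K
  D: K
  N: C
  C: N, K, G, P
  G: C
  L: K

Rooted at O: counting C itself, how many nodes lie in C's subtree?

4

Descendants of C (including itself): C, P, N, G. That's 4.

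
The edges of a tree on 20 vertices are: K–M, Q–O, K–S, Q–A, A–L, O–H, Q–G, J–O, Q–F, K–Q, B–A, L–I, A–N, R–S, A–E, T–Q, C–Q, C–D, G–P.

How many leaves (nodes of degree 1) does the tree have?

The leaves are B, D, E, F, H, I, J, M, N, P, R, T.
That is 12 leaves.

12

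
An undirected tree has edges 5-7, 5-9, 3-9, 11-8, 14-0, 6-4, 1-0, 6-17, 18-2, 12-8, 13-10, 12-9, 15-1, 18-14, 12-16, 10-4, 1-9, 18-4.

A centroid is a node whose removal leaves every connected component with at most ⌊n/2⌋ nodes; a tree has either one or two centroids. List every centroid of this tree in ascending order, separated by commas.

1

Delete 1: the remaining components have sizes 9, 8, 1. Max 9 ≤ 9, so 1 is a centroid.
Every other node leaves some component of size > 9, so the centroid is unique.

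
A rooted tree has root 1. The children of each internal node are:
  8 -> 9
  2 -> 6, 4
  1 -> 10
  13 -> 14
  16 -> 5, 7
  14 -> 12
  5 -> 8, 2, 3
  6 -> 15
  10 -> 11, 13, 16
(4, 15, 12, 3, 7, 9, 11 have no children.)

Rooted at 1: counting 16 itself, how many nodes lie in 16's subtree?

10

The subtree rooted at 16 contains: 16, 5, 7, 2, 8, 3, 6, 4, 9, 15 — 10 nodes.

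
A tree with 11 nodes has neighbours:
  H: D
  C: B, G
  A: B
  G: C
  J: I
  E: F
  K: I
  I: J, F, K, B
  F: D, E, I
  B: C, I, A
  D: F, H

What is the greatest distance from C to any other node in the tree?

5

Distances from C peak at 5, attained at H.
C–B–I–F–D–H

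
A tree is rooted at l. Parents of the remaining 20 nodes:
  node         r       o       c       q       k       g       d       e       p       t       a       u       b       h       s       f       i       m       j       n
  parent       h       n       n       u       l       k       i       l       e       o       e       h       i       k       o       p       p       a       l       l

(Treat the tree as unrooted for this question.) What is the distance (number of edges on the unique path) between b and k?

The path is b - i - p - e - l - k, which has 5 edges.

5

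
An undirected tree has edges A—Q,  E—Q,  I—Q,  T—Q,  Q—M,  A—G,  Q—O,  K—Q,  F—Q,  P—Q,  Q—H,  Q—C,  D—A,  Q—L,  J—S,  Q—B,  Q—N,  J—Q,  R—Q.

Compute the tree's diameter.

BFS from S reaches D last, at distance 4; BFS from D confirms no node is farther.
Path: S - J - Q - A - D.

4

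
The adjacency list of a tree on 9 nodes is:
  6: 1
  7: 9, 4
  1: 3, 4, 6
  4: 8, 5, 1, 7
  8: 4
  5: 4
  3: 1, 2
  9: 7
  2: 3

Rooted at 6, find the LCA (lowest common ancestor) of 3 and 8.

1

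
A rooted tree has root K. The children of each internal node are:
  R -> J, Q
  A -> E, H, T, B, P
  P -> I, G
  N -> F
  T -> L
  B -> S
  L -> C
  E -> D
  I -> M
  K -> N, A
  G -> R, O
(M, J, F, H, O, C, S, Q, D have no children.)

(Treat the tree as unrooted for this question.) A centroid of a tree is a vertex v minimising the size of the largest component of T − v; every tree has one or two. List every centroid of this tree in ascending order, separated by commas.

A

Delete A: the remaining components have sizes 8, 3, 3, 2, 2, 1. Max 8 ≤ 10, so A is a centroid.
No neighbour of A does as well, so A is the unique centroid.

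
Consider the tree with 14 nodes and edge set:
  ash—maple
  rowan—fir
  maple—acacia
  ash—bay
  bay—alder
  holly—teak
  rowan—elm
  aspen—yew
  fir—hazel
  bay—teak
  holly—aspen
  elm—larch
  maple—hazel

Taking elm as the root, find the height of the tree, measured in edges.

yew sits deepest: elm – rowan – fir – hazel – maple – ash – bay – teak – holly – aspen – yew — 10 edges from the root.

10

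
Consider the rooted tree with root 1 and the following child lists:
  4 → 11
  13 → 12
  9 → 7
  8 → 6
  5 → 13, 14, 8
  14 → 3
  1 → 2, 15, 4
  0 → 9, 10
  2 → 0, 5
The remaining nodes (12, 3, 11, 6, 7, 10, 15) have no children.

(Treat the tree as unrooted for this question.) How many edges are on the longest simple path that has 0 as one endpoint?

Distances from 0 peak at 4, attained at 6 (12, 11, 3 also at distance 4).
0–2–5–8–6

4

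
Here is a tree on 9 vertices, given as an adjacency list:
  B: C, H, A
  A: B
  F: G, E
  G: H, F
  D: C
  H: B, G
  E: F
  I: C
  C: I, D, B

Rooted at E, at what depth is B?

E–F–G–H–B — 4 edges.

4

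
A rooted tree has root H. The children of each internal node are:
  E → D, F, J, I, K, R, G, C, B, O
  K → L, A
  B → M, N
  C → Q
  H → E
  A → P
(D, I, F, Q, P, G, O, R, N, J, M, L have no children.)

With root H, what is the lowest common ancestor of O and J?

E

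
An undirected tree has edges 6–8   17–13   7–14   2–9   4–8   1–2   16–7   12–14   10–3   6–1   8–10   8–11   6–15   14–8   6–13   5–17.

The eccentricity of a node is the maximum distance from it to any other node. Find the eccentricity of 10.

A farthest node from 10 is 5 (9 also at distance 5).
The path 10-8-6-13-17-5 has 5 edges.

5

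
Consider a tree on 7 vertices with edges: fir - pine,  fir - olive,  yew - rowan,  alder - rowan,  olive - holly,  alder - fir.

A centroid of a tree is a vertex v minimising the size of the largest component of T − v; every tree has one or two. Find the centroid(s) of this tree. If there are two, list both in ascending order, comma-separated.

Removing fir splits the tree into components of sizes 3, 2, 1; the largest is 3 ≤ ⌊7/2⌋ = 3.
No neighbour of fir does as well, so fir is the unique centroid.

fir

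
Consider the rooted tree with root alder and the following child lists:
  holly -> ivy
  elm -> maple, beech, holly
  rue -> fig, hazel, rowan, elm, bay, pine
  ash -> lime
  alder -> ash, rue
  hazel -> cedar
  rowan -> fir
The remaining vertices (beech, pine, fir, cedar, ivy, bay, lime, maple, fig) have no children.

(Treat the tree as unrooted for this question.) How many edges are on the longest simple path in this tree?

A longest path is ivy–holly–elm–rue–alder–ash–lime, with 6 edges.

6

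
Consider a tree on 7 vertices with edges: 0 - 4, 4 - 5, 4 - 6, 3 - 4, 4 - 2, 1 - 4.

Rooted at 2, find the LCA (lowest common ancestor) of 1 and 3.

Path 1→root: 1 4 2; path 3→root: 3 4 2.
First common node: 4.

4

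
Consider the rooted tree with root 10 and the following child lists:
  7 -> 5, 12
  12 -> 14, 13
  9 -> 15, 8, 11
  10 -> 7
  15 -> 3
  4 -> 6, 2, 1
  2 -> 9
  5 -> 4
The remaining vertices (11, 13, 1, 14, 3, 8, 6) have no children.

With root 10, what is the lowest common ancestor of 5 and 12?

7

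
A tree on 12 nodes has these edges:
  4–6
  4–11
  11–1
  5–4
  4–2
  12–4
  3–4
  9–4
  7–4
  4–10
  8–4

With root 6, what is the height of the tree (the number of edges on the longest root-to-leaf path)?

3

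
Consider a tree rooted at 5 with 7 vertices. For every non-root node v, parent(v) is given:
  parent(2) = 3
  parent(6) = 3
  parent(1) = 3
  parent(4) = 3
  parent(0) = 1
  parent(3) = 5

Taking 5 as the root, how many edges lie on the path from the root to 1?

Path from 5 to 1: 5 → 3 → 1, which has 2 edges.

2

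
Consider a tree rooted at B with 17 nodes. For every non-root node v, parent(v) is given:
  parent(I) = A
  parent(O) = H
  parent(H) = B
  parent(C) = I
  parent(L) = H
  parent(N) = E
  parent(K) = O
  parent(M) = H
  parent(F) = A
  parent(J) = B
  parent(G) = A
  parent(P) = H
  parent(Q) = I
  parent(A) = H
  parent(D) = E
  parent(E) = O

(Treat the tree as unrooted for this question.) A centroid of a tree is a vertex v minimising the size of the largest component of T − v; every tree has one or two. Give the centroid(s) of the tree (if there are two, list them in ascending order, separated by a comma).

H

Removing H splits the tree into components of sizes 6, 5, 2, 1, 1, 1; the largest is 6 ≤ ⌊17/2⌋ = 8.
No neighbour of H does as well, so H is the unique centroid.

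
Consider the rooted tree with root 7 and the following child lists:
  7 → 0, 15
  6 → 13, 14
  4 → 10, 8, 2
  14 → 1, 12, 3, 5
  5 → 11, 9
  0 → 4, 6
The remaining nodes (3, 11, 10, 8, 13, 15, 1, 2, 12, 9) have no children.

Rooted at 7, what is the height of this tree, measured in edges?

5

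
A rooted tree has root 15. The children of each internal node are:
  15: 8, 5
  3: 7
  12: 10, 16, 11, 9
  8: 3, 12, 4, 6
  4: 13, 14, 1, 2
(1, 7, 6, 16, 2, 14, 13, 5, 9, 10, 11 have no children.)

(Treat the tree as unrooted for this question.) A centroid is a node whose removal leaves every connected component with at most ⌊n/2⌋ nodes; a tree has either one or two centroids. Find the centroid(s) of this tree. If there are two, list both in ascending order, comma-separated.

Delete 8: the remaining components have sizes 5, 5, 2, 2, 1. Max 5 ≤ 8, so 8 is a centroid.
Every other node leaves some component of size > 8, so the centroid is unique.

8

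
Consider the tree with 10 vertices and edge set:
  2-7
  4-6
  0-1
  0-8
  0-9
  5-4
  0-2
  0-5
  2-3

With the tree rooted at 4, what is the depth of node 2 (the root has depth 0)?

4 → 5 → 0 → 2 — 3 edges.

3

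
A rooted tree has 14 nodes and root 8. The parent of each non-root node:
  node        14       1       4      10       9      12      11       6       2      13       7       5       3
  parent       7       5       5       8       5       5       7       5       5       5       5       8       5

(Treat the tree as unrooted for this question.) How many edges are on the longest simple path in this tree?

A longest path is 14 – 7 – 5 – 8 – 10, with 4 edges.

4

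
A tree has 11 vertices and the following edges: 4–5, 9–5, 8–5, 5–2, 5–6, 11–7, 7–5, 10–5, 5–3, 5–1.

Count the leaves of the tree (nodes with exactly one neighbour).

9

Exactly 9 nodes have a single neighbour: 1, 2, 3, 4, 6, 8, 9, 10, 11.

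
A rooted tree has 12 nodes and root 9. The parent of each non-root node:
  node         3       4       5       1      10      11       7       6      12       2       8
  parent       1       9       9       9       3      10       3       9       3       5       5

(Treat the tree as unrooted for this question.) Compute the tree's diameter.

6

BFS from 8 reaches 11 last, at distance 6; BFS from 11 confirms no node is farther.
Path: 8 – 5 – 9 – 1 – 3 – 10 – 11.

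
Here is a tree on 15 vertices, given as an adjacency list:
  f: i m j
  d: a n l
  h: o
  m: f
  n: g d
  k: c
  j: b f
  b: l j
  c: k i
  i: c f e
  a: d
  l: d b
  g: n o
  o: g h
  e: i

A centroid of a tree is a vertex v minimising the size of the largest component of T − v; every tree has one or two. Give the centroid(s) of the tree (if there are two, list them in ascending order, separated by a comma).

b

Delete b: the remaining components have sizes 7, 7. Max 7 ≤ 7, so b is a centroid.
No neighbour of b does as well, so b is the unique centroid.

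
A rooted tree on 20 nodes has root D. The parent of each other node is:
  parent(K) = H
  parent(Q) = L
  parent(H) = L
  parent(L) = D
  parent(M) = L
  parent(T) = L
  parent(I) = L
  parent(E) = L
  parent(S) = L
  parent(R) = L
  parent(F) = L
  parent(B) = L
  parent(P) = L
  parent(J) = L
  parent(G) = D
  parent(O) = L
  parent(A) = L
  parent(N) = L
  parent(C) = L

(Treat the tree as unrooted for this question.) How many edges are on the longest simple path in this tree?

A longest path is G – D – L – H – K, with 4 edges.

4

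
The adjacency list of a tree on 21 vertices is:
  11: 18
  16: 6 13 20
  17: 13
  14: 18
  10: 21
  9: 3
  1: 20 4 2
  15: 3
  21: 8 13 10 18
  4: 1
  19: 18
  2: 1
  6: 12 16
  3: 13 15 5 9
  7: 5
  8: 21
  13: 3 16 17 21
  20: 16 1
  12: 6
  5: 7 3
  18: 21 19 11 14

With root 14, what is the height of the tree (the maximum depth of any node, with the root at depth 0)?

A deepest node is 4, reached by 14 → 18 → 21 → 13 → 16 → 20 → 1 → 4.
That path has 7 edges, so the height is 7.

7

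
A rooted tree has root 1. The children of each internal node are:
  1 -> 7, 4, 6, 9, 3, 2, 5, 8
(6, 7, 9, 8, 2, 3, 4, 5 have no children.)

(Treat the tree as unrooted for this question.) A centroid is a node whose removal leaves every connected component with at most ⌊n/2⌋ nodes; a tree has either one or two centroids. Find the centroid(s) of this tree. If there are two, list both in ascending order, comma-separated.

1

If 1 is removed the pieces have sizes 1, 1, 1, 1, 1, 1, 1, 1, all ≤ ⌊9/2⌋ = 4.
Every other node leaves some component of size > 4, so the centroid is unique.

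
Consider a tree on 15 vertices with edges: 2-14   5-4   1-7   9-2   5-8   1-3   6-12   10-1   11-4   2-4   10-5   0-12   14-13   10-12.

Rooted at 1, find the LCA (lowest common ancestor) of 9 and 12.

Ancestors of 9 (toward the root): 9, 2, 4, 5, 10, 1.
Ancestors of 12: 12, 10, 1.
The deepest node appearing in both lists is 10.

10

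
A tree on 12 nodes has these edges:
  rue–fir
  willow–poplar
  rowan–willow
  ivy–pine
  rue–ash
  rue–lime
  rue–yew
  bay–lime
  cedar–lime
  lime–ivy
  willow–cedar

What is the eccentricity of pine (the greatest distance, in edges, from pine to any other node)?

5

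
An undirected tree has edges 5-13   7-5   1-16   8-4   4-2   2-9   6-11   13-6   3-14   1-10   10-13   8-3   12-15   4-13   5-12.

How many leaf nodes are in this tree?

6

The leaves are 7, 9, 11, 14, 15, 16.
That is 6 leaves.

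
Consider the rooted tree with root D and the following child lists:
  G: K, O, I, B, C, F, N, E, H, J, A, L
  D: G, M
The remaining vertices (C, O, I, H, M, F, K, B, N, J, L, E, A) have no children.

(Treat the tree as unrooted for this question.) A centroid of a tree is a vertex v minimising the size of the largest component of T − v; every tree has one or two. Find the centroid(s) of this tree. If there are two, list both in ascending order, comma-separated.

G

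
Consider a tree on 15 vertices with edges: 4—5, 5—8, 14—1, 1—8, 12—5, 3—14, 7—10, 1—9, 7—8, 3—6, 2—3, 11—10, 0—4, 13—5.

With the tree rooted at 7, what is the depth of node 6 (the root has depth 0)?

Path from 7 to 6: 7 – 8 – 1 – 14 – 3 – 6, which has 5 edges.

5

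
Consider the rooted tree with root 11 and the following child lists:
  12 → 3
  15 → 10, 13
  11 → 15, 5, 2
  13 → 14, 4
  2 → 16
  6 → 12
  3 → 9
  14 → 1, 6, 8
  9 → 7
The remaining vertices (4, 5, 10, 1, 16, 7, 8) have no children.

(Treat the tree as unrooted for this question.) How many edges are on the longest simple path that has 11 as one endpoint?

8

A farthest node from 11 is 7.
The path 11–15–13–14–6–12–3–9–7 has 8 edges.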